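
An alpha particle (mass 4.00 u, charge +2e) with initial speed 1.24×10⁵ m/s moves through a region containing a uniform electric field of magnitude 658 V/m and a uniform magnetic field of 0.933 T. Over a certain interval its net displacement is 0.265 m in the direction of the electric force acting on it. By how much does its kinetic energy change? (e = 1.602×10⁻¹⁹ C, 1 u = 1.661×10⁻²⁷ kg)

The magnetic force is always ⟂ v and does no work; only the electric force changes KE.
ΔKE = F_E · d = |q|E d = (3.204×10⁻¹⁹)(658)(0.265) ≈ 5.59×10⁻¹⁷ J.

ΔKE ≈ 5.59×10⁻¹⁷ J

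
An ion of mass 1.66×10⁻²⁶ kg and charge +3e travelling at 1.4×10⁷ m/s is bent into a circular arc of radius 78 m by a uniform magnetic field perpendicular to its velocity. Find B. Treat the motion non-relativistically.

From |q|vB = mv²/r, B = mv/(|q|r).
B = (1.66×10⁻²⁶)(1.4×10⁷)/((4.806×10⁻¹⁹)(78)) ≈ 6.2×10⁻³ T.

B ≈ 6.2×10⁻³ T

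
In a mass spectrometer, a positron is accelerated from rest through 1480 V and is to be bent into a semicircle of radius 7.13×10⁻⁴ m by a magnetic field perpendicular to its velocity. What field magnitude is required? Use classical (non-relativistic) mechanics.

B ≈ 0.182 T

v = √(2|q|V/m) = √(2·1.602×10⁻¹⁹·1480/9.109×10⁻³¹) ≈ 2.282×10⁷ m/s.
B = mv/(|q|r) = (9.109×10⁻³¹)(2.282×10⁷)/((1.602×10⁻¹⁹)(7.13×10⁻⁴)) ≈ 0.182 T.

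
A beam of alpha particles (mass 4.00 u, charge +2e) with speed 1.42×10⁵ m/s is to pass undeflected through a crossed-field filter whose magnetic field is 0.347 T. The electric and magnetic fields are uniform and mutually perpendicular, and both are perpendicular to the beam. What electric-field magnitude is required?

For straight-line motion qE = qvB, so E = vB.
E = 1.42×10⁵ × 0.347 = 4.93×10⁴ V/m.

E = 4.93×10⁴ V/m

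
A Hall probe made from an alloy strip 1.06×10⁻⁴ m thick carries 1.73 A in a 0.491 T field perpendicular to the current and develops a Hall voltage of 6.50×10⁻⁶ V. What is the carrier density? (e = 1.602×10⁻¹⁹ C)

n ≈ 7.70×10²⁷ m⁻³

From V_H = IB/(n e t), n = IB/(V_H e t).
n = (1.73)(0.491)/((6.50×10⁻⁶)(1.602×10⁻¹⁹)(1.06×10⁻⁴)) ≈ 7.70×10²⁷ m⁻³.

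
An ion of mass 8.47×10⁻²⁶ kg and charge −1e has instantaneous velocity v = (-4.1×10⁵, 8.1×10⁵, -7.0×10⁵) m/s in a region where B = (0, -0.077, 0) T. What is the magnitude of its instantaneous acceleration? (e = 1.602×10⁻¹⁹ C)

|a| ≈ 1.18×10¹¹ m/s²

v×B = (-5.39×10⁴, 0, 3.16×10⁴) N/C.
F = q v×B = (−1.602×10⁻¹⁹ C)·(-5.39×10⁴, 0, 3.16×10⁴) = (8.63×10⁻¹⁵, 0, -5.06×10⁻¹⁵) N.
|a| = |F|/m = 1.001×10⁻¹⁴/8.47×10⁻²⁶ ≈ 1.18×10¹¹ m/s².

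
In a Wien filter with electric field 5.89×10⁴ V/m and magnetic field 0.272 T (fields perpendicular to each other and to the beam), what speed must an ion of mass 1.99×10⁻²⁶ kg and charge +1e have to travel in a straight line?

Straight-line motion ⇒ electric and magnetic forces cancel, so E = vB.
v = E/B = 5.89×10⁴/0.272 = 2.17×10⁵ m/s.

v = 2.17×10⁵ m/s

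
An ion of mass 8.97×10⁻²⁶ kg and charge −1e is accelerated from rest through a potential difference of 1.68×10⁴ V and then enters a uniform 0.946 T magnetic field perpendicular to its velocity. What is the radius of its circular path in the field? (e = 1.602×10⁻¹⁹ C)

Acceleration: |q|V = ½mv² ⇒ v = √(2|q|V/m) = √(2·1.602×10⁻¹⁹·1.68×10⁴/8.97×10⁻²⁶) ≈ 2.450×10⁵ m/s.
In the field: r = mv/(|q|B) = (8.97×10⁻²⁶)(2.450×10⁵)/((1.602×10⁻¹⁹)(0.946)) ≈ 0.145 m.

r ≈ 0.145 m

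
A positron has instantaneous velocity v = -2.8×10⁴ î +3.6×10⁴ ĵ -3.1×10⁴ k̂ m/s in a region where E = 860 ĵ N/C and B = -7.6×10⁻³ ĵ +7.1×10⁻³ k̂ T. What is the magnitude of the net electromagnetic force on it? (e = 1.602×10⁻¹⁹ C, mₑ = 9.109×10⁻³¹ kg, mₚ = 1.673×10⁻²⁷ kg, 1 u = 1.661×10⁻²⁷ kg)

v×B = (20.0, 199, 213) N/C.
E + v×B = (20.0, 1060, 213) N/C.
F = q(E + v×B) = (1.602×10⁻¹⁹ C)·(20.0, 1060, 213) = (3.20×10⁻¹⁸, 1.70×10⁻¹⁶, 3.41×10⁻¹⁷) N.
|F| = 1.73×10⁻¹⁶ N.

|F| ≈ 1.73×10⁻¹⁶ N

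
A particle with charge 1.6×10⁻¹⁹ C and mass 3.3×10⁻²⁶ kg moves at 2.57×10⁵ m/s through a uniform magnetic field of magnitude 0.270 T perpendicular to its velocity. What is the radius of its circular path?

r ≈ 0.196 m

The magnetic force provides the centripetal force: |q|vB = mv²/r.
r = mv/(|q|B) = (3.3×10⁻²⁶)(2.57×10⁵)/((1.6×10⁻¹⁹)(0.270)) ≈ 0.196 m.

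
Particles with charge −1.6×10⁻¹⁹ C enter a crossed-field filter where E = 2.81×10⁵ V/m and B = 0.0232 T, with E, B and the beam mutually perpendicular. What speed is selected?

v = 1.21×10⁷ m/s

For undeflected motion the electric and magnetic forces balance: qE = qvB.
v = E/B = 2.81×10⁵/0.0232 = 1.21×10⁷ m/s.
The result is independent of the particle's charge and mass.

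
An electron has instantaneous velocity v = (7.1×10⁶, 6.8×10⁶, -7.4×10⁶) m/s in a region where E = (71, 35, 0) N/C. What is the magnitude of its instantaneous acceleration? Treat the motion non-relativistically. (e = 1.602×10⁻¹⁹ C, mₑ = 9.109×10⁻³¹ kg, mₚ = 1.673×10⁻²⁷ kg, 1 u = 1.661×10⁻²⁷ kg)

Only an electric field acts, so F = qE = (−1.602×10⁻¹⁹ C)·(71.0, 35.0, 0) = (-1.14×10⁻¹⁷, -5.61×10⁻¹⁸, 0) N.
|a| = |F|/m = 1.268×10⁻¹⁷/9.109×10⁻³¹ ≈ 1.39×10¹³ m/s².

|a| ≈ 1.39×10¹³ m/s²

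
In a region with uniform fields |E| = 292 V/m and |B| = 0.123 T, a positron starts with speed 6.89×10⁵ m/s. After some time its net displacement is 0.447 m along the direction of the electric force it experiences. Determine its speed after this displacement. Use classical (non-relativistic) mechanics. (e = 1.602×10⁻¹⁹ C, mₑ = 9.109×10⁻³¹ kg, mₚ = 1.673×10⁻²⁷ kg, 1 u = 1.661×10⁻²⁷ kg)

B does no work; ΔKE = |q|E d.
½mv_f² = ½mv₀² + |q|Ed = ½(9.109×10⁻³¹)(6.89×10⁵)² + (1.602×10⁻¹⁹)(292)(0.447) ≈ 2.162×10⁻¹⁹ J + 2.091×10⁻¹⁷ J ≈ 2.113×10⁻¹⁷ J.
v_f = √(2·2.113×10⁻¹⁷/9.109×10⁻³¹) ≈ 6.81×10⁶ m/s.

v_f ≈ 6.81×10⁶ m/s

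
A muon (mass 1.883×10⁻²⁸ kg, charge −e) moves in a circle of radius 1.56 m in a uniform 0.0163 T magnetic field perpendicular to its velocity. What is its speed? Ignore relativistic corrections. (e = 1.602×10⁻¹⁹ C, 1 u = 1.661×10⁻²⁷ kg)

From |q|vB = mv²/r, v = |q|Br/m.
v = (1.602×10⁻¹⁹)(0.0163)(1.56)/1.883×10⁻²⁸ ≈ 2.16×10⁷ m/s.

v ≈ 2.16×10⁷ m/s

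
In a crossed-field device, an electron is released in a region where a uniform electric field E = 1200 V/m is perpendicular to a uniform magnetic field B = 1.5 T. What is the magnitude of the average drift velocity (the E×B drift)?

v_d ≈ 800 m/s

In crossed fields the guiding centre drifts at v_d = |E×B|/B² = E/B, independent of charge and mass.
v_d = 1200/1.5 = 800 m/s.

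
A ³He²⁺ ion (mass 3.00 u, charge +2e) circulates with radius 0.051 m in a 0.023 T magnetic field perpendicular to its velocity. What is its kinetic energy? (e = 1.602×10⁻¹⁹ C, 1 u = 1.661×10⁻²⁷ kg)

KE ≈ 88 eV

v = |q|Br/m, then KE = ½mv² = (qBr)²/(2m).
v = (3.204×10⁻¹⁹)(0.023)(0.051)/4.983×10⁻²⁷ ≈ 7.542×10⁴ m/s.
KE = ½(4.983×10⁻²⁷)(7.542×10⁴)² ≈ 1.4×10⁻¹⁷ J = 88 eV.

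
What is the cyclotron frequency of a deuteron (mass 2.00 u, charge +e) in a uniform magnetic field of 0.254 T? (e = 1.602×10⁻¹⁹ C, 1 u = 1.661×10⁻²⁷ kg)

f ≈ 1.95×10⁶ Hz

f = |q|B/(2πm).
f = (1.602×10⁻¹⁹)(0.254)/(2π·3.322×10⁻²⁷) ≈ 1.95×10⁶ Hz.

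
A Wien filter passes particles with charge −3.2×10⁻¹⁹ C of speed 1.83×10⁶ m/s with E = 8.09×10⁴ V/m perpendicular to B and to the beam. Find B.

Balance of forces in the selector: qE = qvB ⇒ B = E/v.
B = 8.09×10⁴/1.83×10⁶ = 0.0442 T.

B = 0.0442 T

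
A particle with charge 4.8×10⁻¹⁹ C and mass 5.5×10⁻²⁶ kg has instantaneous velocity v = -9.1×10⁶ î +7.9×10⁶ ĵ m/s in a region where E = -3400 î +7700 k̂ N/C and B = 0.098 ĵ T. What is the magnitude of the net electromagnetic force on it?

|F| ≈ 4.24×10⁻¹³ N

v×B = (0, 0, -8.92×10⁵) N/C.
E + v×B = (-3400, 0, -8.84×10⁵) N/C.
F = q(E + v×B) = (4.8×10⁻¹⁹ C)·(-3400, 0, -8.84×10⁵) = (-1.63×10⁻¹⁵, 0, -4.24×10⁻¹³) N.
|F| = 4.24×10⁻¹³ N.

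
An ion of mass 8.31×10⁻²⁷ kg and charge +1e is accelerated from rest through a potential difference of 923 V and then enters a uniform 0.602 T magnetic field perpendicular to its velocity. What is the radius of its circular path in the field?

Acceleration: |q|V = ½mv² ⇒ v = √(2|q|V/m) = √(2·1.602×10⁻¹⁹·923/8.31×10⁻²⁷) ≈ 1.886×10⁵ m/s.
In the field: r = mv/(|q|B) = (8.31×10⁻²⁷)(1.886×10⁵)/((1.602×10⁻¹⁹)(0.602)) ≈ 0.0163 m.

r ≈ 0.0163 m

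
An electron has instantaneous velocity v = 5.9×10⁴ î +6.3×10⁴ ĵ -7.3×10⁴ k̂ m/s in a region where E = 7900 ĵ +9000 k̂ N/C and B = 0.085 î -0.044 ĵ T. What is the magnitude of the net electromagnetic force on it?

|F| ≈ 6.06×10⁻¹⁶ N

v×B = (-3210, -6200, -7950) N/C.
E + v×B = (-3210, 1700, 1050) N/C.
F = q(E + v×B) = (−1.602×10⁻¹⁹ C)·(-3210, 1700, 1050) = (5.15×10⁻¹⁶, -2.72×10⁻¹⁶, -1.68×10⁻¹⁶) N.
|F| = 6.06×10⁻¹⁶ N.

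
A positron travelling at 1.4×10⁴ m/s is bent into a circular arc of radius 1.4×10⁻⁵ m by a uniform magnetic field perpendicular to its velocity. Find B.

B ≈ 5.7×10⁻³ T

From |q|vB = mv²/r, B = mv/(|q|r).
B = (9.109×10⁻³¹)(1.4×10⁴)/((1.602×10⁻¹⁹)(1.4×10⁻⁵)) ≈ 5.7×10⁻³ T.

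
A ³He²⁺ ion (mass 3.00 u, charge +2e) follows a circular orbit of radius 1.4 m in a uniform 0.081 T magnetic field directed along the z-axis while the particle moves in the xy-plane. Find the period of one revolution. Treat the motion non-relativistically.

The cyclotron period depends only on m, q, B: T = 2πm/(|q|B).
T = 2π(4.983×10⁻²⁷)/((3.204×10⁻¹⁹)(0.081)) ≈ 1.2×10⁻⁶ s.

T ≈ 1.2×10⁻⁶ s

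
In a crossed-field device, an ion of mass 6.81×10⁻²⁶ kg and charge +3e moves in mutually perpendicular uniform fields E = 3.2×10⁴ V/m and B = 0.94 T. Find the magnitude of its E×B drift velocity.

In crossed fields the guiding centre drifts at v_d = |E×B|/B² = E/B, independent of charge and mass.
v_d = 3.2×10⁴/0.94 = 3.4×10⁴ m/s.

v_d ≈ 3.4×10⁴ m/s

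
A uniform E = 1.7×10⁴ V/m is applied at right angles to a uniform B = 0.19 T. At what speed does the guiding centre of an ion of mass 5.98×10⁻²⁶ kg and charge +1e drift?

The E×B drift speed is v_d = E/B.
v_d = 1.7×10⁴/0.19 = 8.9×10⁴ m/s.

v_d ≈ 8.9×10⁴ m/s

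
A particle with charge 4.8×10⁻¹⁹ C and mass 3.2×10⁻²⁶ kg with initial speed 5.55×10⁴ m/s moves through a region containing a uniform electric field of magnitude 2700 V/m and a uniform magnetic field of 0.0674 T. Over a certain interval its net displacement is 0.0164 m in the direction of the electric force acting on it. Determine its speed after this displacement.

B does no work; ΔKE = |q|E d.
½mv_f² = ½mv₀² + |q|Ed = ½(3.2×10⁻²⁶)(5.55×10⁴)² + (4.8×10⁻¹⁹)(2700)(0.0164) ≈ 4.928×10⁻¹⁷ J + 2.125×10⁻¹⁷ J ≈ 7.054×10⁻¹⁷ J.
v_f = √(2·7.054×10⁻¹⁷/3.2×10⁻²⁶) ≈ 6.64×10⁴ m/s.

v_f ≈ 6.64×10⁴ m/s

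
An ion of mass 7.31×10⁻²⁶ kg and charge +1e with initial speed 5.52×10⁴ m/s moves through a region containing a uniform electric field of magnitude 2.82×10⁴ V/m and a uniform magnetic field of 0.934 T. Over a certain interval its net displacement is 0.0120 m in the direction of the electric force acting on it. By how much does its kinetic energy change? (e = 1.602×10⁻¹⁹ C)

The magnetic force is always ⟂ v and does no work; only the electric force changes KE.
ΔKE = F_E · d = |q|E d = (1.602×10⁻¹⁹)(2.82×10⁴)(0.0120) ≈ 5.42×10⁻¹⁷ J.

ΔKE ≈ 5.42×10⁻¹⁷ J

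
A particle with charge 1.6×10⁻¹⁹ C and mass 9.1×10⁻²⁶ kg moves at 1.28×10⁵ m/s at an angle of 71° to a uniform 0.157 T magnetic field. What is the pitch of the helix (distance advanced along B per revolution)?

p ≈ 0.949 m

v∥ = v cosθ = 1.28×10⁵·cos71° ≈ 4.167×10⁴ m/s.
T = 2πm/(|q|B) = 2π(9.1×10⁻²⁶)/((1.6×10⁻¹⁹)(0.157)) ≈ 2.276×10⁻⁵ s.
pitch = v∥ T = (4.167×10⁴)(2.276×10⁻⁵) ≈ 0.949 m.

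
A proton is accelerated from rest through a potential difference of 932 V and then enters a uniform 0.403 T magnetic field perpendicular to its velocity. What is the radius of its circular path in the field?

r ≈ 0.0109 m

Acceleration: |q|V = ½mv² ⇒ v = √(2|q|V/m) = √(2·1.602×10⁻¹⁹·932/1.673×10⁻²⁷) ≈ 4.225×10⁵ m/s.
In the field: r = mv/(|q|B) = (1.673×10⁻²⁷)(4.225×10⁵)/((1.602×10⁻¹⁹)(0.403)) ≈ 0.0109 m.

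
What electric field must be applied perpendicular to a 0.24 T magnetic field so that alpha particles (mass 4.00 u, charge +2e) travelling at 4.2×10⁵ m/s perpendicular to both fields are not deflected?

For straight-line motion qE = qvB, so E = vB.
E = 4.2×10⁵ × 0.24 = 1.0×10⁵ V/m.

E = 1.0×10⁵ V/m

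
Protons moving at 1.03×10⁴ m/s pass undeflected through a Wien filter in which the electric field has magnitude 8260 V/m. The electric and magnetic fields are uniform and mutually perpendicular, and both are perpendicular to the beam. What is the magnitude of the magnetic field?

B = 0.802 T

Balance of forces in the selector: qE = qvB ⇒ B = E/v.
B = 8260/1.03×10⁴ = 0.802 T.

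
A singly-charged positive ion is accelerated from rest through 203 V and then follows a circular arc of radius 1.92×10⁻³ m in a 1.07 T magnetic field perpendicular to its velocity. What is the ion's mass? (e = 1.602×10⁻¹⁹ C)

Combine |q|V = ½mv² and r = mv/(|q|B): eliminate v to get m = qB²r²/(2V).
m = (1.602×10⁻¹⁹)(1.07)²(1.92×10⁻³)²/(2·203) ≈ 1.67×10⁻²⁷ kg.

m ≈ 1.67×10⁻²⁷ kg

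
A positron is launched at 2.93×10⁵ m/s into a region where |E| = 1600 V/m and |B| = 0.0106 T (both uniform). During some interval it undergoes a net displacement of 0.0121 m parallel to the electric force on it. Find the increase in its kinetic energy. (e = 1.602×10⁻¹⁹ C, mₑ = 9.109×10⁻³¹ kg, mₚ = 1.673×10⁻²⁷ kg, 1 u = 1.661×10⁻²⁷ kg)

The magnetic force is always ⟂ v and does no work; only the electric force changes KE.
ΔKE = F_E · d = |q|E d = (1.602×10⁻¹⁹)(1600)(0.0121) ≈ 3.10×10⁻¹⁸ J.

ΔKE ≈ 3.10×10⁻¹⁸ J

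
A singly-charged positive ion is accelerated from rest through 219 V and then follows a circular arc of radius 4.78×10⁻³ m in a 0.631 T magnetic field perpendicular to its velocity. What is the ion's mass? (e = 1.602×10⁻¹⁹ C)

Combine |q|V = ½mv² and r = mv/(|q|B): eliminate v to get m = qB²r²/(2V).
m = (1.602×10⁻¹⁹)(0.631)²(4.78×10⁻³)²/(2·219) ≈ 3.33×10⁻²⁷ kg.

m ≈ 3.33×10⁻²⁷ kg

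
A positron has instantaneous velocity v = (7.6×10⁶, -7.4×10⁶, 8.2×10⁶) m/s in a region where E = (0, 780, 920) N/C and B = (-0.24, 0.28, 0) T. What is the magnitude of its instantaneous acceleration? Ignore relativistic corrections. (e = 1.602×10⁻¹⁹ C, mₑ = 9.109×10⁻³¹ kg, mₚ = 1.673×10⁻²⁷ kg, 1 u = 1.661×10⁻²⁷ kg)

v×B = (-2.30×10⁶, -1.97×10⁶, 3.52×10⁵) N/C.
E + v×B = (-2.30×10⁶, -1.97×10⁶, 3.53×10⁵) N/C.
F = q(E + v×B) = (1.602×10⁻¹⁹ C)·(-2.30×10⁶, -1.97×10⁶, 3.53×10⁵) = (-3.68×10⁻¹³, -3.15×10⁻¹³, 5.65×10⁻¹⁴) N.
|a| = |F|/m = 4.877×10⁻¹³/9.109×10⁻³¹ ≈ 5.35×10¹⁷ m/s².

|a| ≈ 5.35×10¹⁷ m/s²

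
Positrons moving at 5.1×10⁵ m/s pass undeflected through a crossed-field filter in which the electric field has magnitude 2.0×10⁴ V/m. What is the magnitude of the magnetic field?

Balance of forces in the selector: qE = qvB ⇒ B = E/v.
B = 2.0×10⁴/5.1×10⁵ = 0.039 T.

B = 0.039 T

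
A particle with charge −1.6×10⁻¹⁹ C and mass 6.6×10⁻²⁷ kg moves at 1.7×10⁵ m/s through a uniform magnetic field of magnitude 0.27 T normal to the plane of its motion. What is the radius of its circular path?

r ≈ 0.026 m

The magnetic force provides the centripetal force: |q|vB = mv²/r.
r = mv/(|q|B) = (6.6×10⁻²⁷)(1.7×10⁵)/((1.6×10⁻¹⁹)(0.27)) ≈ 0.026 m.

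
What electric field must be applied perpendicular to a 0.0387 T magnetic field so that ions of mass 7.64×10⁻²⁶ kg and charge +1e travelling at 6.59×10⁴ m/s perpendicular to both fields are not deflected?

E = 2550 V/m

For straight-line motion qE = qvB, so E = vB.
E = 6.59×10⁴ × 0.0387 = 2550 V/m.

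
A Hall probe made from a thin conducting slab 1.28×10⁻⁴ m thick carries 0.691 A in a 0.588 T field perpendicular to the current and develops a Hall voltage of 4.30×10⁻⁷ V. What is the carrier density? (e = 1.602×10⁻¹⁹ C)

From V_H = IB/(n e t), n = IB/(V_H e t).
n = (0.691)(0.588)/((4.30×10⁻⁷)(1.602×10⁻¹⁹)(1.28×10⁻⁴)) ≈ 4.61×10²⁸ m⁻³.

n ≈ 4.61×10²⁸ m⁻³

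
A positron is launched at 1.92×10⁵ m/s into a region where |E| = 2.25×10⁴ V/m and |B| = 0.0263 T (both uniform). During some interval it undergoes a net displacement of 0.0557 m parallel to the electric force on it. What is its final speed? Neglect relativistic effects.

v_f ≈ 2.10×10⁷ m/s

B does no work; ΔKE = |q|E d.
½mv_f² = ½mv₀² + |q|Ed = ½(9.109×10⁻³¹)(1.92×10⁵)² + (1.602×10⁻¹⁹)(2.25×10⁴)(0.0557) ≈ 1.679×10⁻²⁰ J + 2.008×10⁻¹⁶ J ≈ 2.008×10⁻¹⁶ J.
v_f = √(2·2.008×10⁻¹⁶/9.109×10⁻³¹) ≈ 2.10×10⁷ m/s.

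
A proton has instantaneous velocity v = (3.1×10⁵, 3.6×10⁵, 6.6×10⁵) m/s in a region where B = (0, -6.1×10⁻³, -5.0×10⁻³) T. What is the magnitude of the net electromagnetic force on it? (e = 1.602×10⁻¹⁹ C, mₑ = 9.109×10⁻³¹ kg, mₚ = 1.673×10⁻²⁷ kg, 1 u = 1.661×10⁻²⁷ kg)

|F| ≈ 5.30×10⁻¹⁶ N

v×B = (2230, 1550, -1890) N/C.
F = q v×B = (1.602×10⁻¹⁹ C)·(2230, 1550, -1890) = (3.57×10⁻¹⁶, 2.48×10⁻¹⁶, -3.03×10⁻¹⁶) N.
|F| = 5.30×10⁻¹⁶ N.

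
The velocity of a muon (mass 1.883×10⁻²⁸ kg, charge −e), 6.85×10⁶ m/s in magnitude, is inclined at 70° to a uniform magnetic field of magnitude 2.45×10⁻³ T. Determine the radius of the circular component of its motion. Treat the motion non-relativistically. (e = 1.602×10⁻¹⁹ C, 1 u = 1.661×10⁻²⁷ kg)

v⊥ = v sinθ = 6.85×10⁶·sin70° ≈ 6.437×10⁶ m/s.
r = m v⊥/(|q|B) = (1.883×10⁻²⁸)(6.437×10⁶)/((1.602×10⁻¹⁹)(2.45×10⁻³)) ≈ 3.09 m.

r ≈ 3.09 m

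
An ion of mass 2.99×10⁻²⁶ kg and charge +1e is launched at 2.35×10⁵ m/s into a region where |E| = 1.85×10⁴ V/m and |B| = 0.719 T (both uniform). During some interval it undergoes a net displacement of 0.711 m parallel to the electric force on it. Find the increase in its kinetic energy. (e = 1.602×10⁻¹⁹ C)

The magnetic force is always ⟂ v and does no work; only the electric force changes KE.
ΔKE = F_E · d = |q|E d = (1.602×10⁻¹⁹)(1.85×10⁴)(0.711) ≈ 2.11×10⁻¹⁵ J.

ΔKE ≈ 2.11×10⁻¹⁵ J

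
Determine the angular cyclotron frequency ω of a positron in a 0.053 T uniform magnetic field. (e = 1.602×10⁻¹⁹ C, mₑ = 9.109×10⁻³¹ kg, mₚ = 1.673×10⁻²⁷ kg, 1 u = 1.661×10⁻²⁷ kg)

ω ≈ 9.3×10⁹ rad/s

ω = |q|B/m.
ω = (1.602×10⁻¹⁹)(0.053)/9.109×10⁻³¹ ≈ 9.3×10⁹ rad/s.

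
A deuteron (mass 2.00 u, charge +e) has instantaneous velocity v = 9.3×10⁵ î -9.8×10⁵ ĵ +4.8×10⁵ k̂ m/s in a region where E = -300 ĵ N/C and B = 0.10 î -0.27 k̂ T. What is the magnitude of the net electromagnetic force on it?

|F| ≈ 6.58×10⁻¹⁴ N

v×B = (2.65×10⁵, 2.99×10⁵, 9.80×10⁴) N/C.
E + v×B = (2.65×10⁵, 2.99×10⁵, 9.80×10⁴) N/C.
F = q(E + v×B) = (1.602×10⁻¹⁹ C)·(2.65×10⁵, 2.99×10⁵, 9.80×10⁴) = (4.24×10⁻¹⁴, 4.79×10⁻¹⁴, 1.57×10⁻¹⁴) N.
|F| = 6.58×10⁻¹⁴ N.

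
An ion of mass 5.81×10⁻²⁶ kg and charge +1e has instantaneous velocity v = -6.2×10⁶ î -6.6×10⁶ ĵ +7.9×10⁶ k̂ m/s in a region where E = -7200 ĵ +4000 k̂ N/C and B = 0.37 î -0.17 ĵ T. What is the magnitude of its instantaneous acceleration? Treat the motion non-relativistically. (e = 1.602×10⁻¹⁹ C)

|a| ≈ 1.31×10¹³ m/s²

v×B = (1.34×10⁶, 2.92×10⁶, 3.50×10⁶) N/C.
E + v×B = (1.34×10⁶, 2.92×10⁶, 3.50×10⁶) N/C.
F = q(E + v×B) = (1.602×10⁻¹⁹ C)·(1.34×10⁶, 2.92×10⁶, 3.50×10⁶) = (2.15×10⁻¹³, 4.67×10⁻¹³, 5.61×10⁻¹³) N.
|a| = |F|/m = 7.608×10⁻¹³/5.81×10⁻²⁶ ≈ 1.31×10¹³ m/s².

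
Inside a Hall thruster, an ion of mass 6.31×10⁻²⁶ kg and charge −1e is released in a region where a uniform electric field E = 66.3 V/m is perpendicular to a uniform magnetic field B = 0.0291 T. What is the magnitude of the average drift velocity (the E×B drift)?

The E×B drift speed is v_d = E/B.
v_d = 66.3/0.0291 = 2280 m/s.

v_d ≈ 2280 m/s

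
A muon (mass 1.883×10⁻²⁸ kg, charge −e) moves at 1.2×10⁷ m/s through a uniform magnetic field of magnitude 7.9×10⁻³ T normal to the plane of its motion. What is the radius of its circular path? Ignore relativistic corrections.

The magnetic force provides the centripetal force: |q|vB = mv²/r.
r = mv/(|q|B) = (1.883×10⁻²⁸)(1.2×10⁷)/((1.602×10⁻¹⁹)(7.9×10⁻³)) ≈ 1.8 m.

r ≈ 1.8 m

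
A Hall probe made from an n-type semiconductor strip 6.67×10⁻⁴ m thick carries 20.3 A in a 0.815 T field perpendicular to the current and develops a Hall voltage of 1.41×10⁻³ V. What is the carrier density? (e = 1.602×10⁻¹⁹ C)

From V_H = IB/(n e t), n = IB/(V_H e t).
n = (20.3)(0.815)/((1.41×10⁻³)(1.602×10⁻¹⁹)(6.67×10⁻⁴)) ≈ 1.10×10²⁶ m⁻³.

n ≈ 1.10×10²⁶ m⁻³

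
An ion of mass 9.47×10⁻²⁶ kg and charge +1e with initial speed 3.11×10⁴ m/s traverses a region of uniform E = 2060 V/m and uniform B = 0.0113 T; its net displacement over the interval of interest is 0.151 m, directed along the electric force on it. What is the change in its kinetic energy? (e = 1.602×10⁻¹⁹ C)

ΔKE ≈ 4.98×10⁻¹⁷ J

The magnetic force is always ⟂ v and does no work; only the electric force changes KE.
ΔKE = F_E · d = |q|E d = (1.602×10⁻¹⁹)(2060)(0.151) ≈ 4.98×10⁻¹⁷ J.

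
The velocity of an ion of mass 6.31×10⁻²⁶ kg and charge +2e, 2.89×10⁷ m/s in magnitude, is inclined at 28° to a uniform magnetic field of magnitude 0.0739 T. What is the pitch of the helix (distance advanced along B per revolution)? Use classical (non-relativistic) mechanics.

p ≈ 427 m

v∥ = v cosθ = 2.89×10⁷·cos28° ≈ 2.552×10⁷ m/s.
T = 2πm/(|q|B) = 2π(6.31×10⁻²⁶)/((3.204×10⁻¹⁹)(0.0739)) ≈ 1.674×10⁻⁵ s.
pitch = v∥ T = (2.552×10⁷)(1.674×10⁻⁵) ≈ 427 m.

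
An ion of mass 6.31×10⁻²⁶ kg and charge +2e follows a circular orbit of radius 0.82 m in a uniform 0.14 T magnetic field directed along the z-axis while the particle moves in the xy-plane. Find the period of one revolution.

The cyclotron period depends only on m, q, B: T = 2πm/(|q|B).
T = 2π(6.31×10⁻²⁶)/((3.204×10⁻¹⁹)(0.14)) ≈ 8.8×10⁻⁶ s.

T ≈ 8.8×10⁻⁶ s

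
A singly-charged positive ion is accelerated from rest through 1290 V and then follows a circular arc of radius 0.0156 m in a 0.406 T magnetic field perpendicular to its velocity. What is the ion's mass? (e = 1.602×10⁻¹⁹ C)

m ≈ 2.49×10⁻²⁷ kg

Combine |q|V = ½mv² and r = mv/(|q|B): eliminate v to get m = qB²r²/(2V).
m = (1.602×10⁻¹⁹)(0.406)²(0.0156)²/(2·1290) ≈ 2.49×10⁻²⁷ kg.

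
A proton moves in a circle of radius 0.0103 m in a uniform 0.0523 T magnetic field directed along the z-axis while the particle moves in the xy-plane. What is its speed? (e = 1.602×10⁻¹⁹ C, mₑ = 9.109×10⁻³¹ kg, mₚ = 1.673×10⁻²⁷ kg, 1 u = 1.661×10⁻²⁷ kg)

From |q|vB = mv²/r, v = |q|Br/m.
v = (1.602×10⁻¹⁹)(0.0523)(0.0103)/1.673×10⁻²⁷ ≈ 5.16×10⁴ m/s.

v ≈ 5.16×10⁴ m/s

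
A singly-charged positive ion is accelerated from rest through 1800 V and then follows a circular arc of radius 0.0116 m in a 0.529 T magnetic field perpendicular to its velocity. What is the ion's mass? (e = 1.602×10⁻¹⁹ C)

m ≈ 1.68×10⁻²⁷ kg

Combine |q|V = ½mv² and r = mv/(|q|B): eliminate v to get m = qB²r²/(2V).
m = (1.602×10⁻¹⁹)(0.529)²(0.0116)²/(2·1800) ≈ 1.68×10⁻²⁷ kg.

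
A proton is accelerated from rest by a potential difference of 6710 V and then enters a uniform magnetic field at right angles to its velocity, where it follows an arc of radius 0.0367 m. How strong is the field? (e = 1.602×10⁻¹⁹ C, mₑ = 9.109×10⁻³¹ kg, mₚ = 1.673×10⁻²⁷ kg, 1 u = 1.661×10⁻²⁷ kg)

v = √(2|q|V/m) = √(2·1.602×10⁻¹⁹·6710/1.673×10⁻²⁷) ≈ 1.134×10⁶ m/s.
B = mv/(|q|r) = (1.673×10⁻²⁷)(1.134×10⁶)/((1.602×10⁻¹⁹)(0.0367)) ≈ 0.323 T.

B ≈ 0.323 T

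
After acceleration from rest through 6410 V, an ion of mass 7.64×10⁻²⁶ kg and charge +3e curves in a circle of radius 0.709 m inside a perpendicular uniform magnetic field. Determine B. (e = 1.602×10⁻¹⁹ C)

v = √(2|q|V/m) = √(2·4.806×10⁻¹⁹·6410/7.64×10⁻²⁶) ≈ 2.840×10⁵ m/s.
B = mv/(|q|r) = (7.64×10⁻²⁶)(2.840×10⁵)/((4.806×10⁻¹⁹)(0.709)) ≈ 0.0637 T.

B ≈ 0.0637 T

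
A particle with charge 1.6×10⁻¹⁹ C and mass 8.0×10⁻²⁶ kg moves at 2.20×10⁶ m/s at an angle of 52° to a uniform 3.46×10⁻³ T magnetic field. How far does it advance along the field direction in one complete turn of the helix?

v∥ = v cosθ = 2.20×10⁶·cos52° ≈ 1.354×10⁶ m/s.
T = 2πm/(|q|B) = 2π(8.0×10⁻²⁶)/((1.6×10⁻¹⁹)(3.46×10⁻³)) ≈ 9.080×10⁻⁴ s.
pitch = v∥ T = (1.354×10⁶)(9.080×10⁻⁴) ≈ 1230 m.

p ≈ 1230 m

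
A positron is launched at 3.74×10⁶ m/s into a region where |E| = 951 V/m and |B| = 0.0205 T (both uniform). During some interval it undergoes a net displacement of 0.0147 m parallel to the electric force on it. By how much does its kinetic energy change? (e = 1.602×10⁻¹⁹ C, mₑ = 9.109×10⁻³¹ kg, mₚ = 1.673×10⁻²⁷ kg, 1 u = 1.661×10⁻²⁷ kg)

The magnetic force is always ⟂ v and does no work; only the electric force changes KE.
ΔKE = F_E · d = |q|E d = (1.602×10⁻¹⁹)(951)(0.0147) ≈ 2.24×10⁻¹⁸ J.

ΔKE ≈ 2.24×10⁻¹⁸ J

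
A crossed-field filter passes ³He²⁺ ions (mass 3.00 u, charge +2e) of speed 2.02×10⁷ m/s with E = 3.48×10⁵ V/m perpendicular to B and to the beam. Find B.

B = 0.0172 T

Balance of forces in the selector: qE = qvB ⇒ B = E/v.
B = 3.48×10⁵/2.02×10⁷ = 0.0172 T.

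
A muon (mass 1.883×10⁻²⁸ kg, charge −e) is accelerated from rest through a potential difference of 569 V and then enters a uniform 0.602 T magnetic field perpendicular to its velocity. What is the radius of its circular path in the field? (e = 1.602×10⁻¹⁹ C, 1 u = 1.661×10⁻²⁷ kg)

r ≈ 1.92×10⁻³ m

Acceleration: |q|V = ½mv² ⇒ v = √(2|q|V/m) = √(2·1.602×10⁻¹⁹·569/1.883×10⁻²⁸) ≈ 9.840×10⁵ m/s.
In the field: r = mv/(|q|B) = (1.883×10⁻²⁸)(9.840×10⁵)/((1.602×10⁻¹⁹)(0.602)) ≈ 1.92×10⁻³ m.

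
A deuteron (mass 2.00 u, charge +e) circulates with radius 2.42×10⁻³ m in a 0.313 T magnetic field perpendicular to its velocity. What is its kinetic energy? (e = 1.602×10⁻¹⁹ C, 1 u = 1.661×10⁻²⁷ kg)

KE ≈ 2.22×10⁻¹⁸ J

v = |q|Br/m, then KE = ½mv² = (qBr)²/(2m).
v = (1.602×10⁻¹⁹)(0.313)(2.42×10⁻³)/3.322×10⁻²⁷ ≈ 3.653×10⁴ m/s.
KE = ½(3.322×10⁻²⁷)(3.653×10⁴)² ≈ 2.22×10⁻¹⁸ J.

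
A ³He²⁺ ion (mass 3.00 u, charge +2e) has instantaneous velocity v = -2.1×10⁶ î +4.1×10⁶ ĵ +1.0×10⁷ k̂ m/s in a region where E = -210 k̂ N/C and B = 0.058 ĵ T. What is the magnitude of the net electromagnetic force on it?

v×B = (-5.80×10⁵, 0, -1.22×10⁵) N/C.
E + v×B = (-5.80×10⁵, 0, -1.22×10⁵) N/C.
F = q(E + v×B) = (3.204×10⁻¹⁹ C)·(-5.80×10⁵, 0, -1.22×10⁵) = (-1.86×10⁻¹³, 0, -3.91×10⁻¹⁴) N.
|F| = 1.90×10⁻¹³ N.

|F| ≈ 1.90×10⁻¹³ N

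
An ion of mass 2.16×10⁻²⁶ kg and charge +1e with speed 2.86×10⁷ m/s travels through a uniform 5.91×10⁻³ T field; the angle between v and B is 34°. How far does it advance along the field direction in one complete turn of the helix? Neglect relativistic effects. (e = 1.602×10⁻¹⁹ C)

v∥ = v cosθ = 2.86×10⁷·cos34° ≈ 2.371×10⁷ m/s.
T = 2πm/(|q|B) = 2π(2.16×10⁻²⁶)/((1.602×10⁻¹⁹)(5.91×10⁻³)) ≈ 1.433×10⁻⁴ s.
pitch = v∥ T = (2.371×10⁷)(1.433×10⁻⁴) ≈ 3400 m.

p ≈ 3400 m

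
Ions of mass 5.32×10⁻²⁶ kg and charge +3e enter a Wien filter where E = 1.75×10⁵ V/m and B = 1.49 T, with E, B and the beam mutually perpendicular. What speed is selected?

For undeflected motion the electric and magnetic forces balance: qE = qvB.
v = E/B = 1.75×10⁵/1.49 = 1.17×10⁵ m/s.
The result is independent of the particle's charge and mass.

v = 1.17×10⁵ m/s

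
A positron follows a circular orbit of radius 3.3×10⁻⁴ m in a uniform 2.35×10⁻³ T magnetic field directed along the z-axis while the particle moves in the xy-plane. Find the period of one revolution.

The cyclotron period depends only on m, q, B: T = 2πm/(|q|B).
T = 2π(9.109×10⁻³¹)/((1.602×10⁻¹⁹)(2.35×10⁻³)) ≈ 1.52×10⁻⁸ s.

T ≈ 1.52×10⁻⁸ s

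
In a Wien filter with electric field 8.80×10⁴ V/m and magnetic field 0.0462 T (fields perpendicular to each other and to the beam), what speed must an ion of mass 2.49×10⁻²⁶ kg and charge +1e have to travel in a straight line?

For undeflected motion the electric and magnetic forces balance: qE = qvB.
v = E/B = 8.80×10⁴/0.0462 = 1.90×10⁶ m/s.

v = 1.90×10⁶ m/s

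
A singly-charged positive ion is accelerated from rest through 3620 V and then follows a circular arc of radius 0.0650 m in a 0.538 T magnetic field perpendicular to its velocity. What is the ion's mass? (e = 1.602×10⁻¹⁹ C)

Combine |q|V = ½mv² and r = mv/(|q|B): eliminate v to get m = qB²r²/(2V).
m = (1.602×10⁻¹⁹)(0.538)²(0.0650)²/(2·3620) ≈ 2.71×10⁻²⁶ kg.

m ≈ 2.71×10⁻²⁶ kg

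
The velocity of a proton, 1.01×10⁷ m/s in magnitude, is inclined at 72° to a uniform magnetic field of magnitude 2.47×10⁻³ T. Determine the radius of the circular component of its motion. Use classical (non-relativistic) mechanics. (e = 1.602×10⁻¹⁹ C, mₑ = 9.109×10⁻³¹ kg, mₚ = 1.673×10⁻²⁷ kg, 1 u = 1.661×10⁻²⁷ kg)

r ≈ 40.6 m

v⊥ = v sinθ = 1.01×10⁷·sin72° ≈ 9.606×10⁶ m/s.
r = m v⊥/(|q|B) = (1.673×10⁻²⁷)(9.606×10⁶)/((1.602×10⁻¹⁹)(2.47×10⁻³)) ≈ 40.6 m.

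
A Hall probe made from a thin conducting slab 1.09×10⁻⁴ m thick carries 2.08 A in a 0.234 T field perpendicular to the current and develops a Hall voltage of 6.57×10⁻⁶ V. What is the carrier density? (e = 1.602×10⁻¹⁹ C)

n ≈ 4.24×10²⁷ m⁻³

From V_H = IB/(n e t), n = IB/(V_H e t).
n = (2.08)(0.234)/((6.57×10⁻⁶)(1.602×10⁻¹⁹)(1.09×10⁻⁴)) ≈ 4.24×10²⁷ m⁻³.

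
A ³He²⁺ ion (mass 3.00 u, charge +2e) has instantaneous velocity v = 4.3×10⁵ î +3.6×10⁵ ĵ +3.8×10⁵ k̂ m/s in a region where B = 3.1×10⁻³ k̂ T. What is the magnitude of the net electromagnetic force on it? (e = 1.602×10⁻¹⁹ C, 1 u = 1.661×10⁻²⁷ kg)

v×B = (1120, -1330, 0) N/C.
F = q v×B = (3.204×10⁻¹⁹ C)·(1120, -1330, 0) = (3.58×10⁻¹⁶, -4.27×10⁻¹⁶, 0) N.
|F| = 5.57×10⁻¹⁶ N.

|F| ≈ 5.57×10⁻¹⁶ N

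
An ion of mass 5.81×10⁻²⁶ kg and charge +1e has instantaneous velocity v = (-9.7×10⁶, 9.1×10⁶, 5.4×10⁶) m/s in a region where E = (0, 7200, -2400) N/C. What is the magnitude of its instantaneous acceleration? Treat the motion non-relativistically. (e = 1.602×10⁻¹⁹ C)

Only an electric field acts, so F = qE = (1.602×10⁻¹⁹ C)·(0, 7200, -2400) = (0, 1.15×10⁻¹⁵, -3.84×10⁻¹⁶) N.
|a| = |F|/m = 1.216×10⁻¹⁵/5.81×10⁻²⁶ ≈ 2.09×10¹⁰ m/s².

|a| ≈ 2.09×10¹⁰ m/s²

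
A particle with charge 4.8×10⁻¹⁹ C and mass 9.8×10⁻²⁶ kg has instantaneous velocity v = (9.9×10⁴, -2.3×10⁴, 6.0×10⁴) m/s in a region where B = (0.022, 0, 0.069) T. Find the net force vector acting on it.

v×B = (-1590, -5510, 506) N/C.
F = q v×B = (4.8×10⁻¹⁹ C)·(-1590, -5510, 506) = (-7.62×10⁻¹⁶, -2.65×10⁻¹⁵, 2.43×10⁻¹⁶) N.

F ≈ (-7.62×10⁻¹⁶, -2.65×10⁻¹⁵, 2.43×10⁻¹⁶) N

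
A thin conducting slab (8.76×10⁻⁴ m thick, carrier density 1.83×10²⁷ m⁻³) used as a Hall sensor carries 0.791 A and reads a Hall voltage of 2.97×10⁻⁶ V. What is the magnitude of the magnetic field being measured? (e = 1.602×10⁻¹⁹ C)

B ≈ 0.964 T

From V_H = IB/(n e t), B = V_H n e t / I.
B = (2.97×10⁻⁶)(1.83×10²⁷)(1.602×10⁻¹⁹)(8.76×10⁻⁴)/0.791 ≈ 0.964 T.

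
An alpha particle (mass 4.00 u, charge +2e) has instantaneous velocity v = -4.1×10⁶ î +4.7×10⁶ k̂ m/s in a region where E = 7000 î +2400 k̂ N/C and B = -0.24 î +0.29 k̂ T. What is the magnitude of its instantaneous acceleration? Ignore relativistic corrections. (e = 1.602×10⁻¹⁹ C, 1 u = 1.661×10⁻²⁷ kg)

v×B = (0, 6.10×10⁴, 0) N/C.
E + v×B = (7000, 6.10×10⁴, 2400) N/C.
F = q(E + v×B) = (3.204×10⁻¹⁹ C)·(7000, 6.10×10⁴, 2400) = (2.24×10⁻¹⁵, 1.95×10⁻¹⁴, 7.69×10⁻¹⁶) N.
|a| = |F|/m = 1.969×10⁻¹⁴/6.644×10⁻²⁷ ≈ 2.96×10¹² m/s².

|a| ≈ 2.96×10¹² m/s²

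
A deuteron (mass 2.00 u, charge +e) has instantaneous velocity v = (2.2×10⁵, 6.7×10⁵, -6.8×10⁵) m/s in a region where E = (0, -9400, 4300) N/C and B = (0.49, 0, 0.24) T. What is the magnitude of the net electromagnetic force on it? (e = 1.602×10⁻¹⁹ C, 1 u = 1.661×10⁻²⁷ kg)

v×B = (1.61×10⁵, -3.86×10⁵, -3.28×10⁵) N/C.
E + v×B = (1.61×10⁵, -3.95×10⁵, -3.24×10⁵) N/C.
F = q(E + v×B) = (1.602×10⁻¹⁹ C)·(1.61×10⁵, -3.95×10⁵, -3.24×10⁵) = (2.58×10⁻¹⁴, -6.33×10⁻¹⁴, -5.19×10⁻¹⁴) N.
|F| = 8.58×10⁻¹⁴ N.

|F| ≈ 8.58×10⁻¹⁴ N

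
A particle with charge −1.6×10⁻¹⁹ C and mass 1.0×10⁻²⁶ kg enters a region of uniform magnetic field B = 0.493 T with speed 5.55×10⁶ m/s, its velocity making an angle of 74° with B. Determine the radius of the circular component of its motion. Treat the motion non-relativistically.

v⊥ = v sinθ = 5.55×10⁶·sin74° ≈ 5.335×10⁶ m/s.
r = m v⊥/(|q|B) = (1.0×10⁻²⁶)(5.335×10⁶)/((1.6×10⁻¹⁹)(0.493)) ≈ 0.676 m.

r ≈ 0.676 m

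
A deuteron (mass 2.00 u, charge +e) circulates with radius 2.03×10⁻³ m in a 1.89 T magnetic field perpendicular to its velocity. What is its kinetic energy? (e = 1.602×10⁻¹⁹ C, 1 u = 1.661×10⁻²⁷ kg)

v = |q|Br/m, then KE = ½mv² = (qBr)²/(2m).
v = (1.602×10⁻¹⁹)(1.89)(2.03×10⁻³)/3.322×10⁻²⁷ ≈ 1.850×10⁵ m/s.
KE = ½(3.322×10⁻²⁷)(1.850×10⁵)² ≈ 5.69×10⁻¹⁷ J.

KE ≈ 5.69×10⁻¹⁷ J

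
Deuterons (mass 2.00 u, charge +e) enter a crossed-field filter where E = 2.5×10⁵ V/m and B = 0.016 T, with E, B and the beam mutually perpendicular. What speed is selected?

v = 1.6×10⁷ m/s

Straight-line motion ⇒ electric and magnetic forces cancel, so E = vB.
v = E/B = 2.5×10⁵/0.016 = 1.6×10⁷ m/s.
The result is independent of the particle's charge and mass.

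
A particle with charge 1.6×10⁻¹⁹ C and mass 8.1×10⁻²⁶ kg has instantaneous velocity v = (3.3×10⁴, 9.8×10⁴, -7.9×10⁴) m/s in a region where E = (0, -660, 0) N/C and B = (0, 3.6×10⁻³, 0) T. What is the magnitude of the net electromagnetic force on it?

v×B = (284, 0, 119) N/C.
E + v×B = (284, -660, 119) N/C.
F = q(E + v×B) = (1.6×10⁻¹⁹ C)·(284, -660, 119) = (4.55×10⁻¹⁷, -1.06×10⁻¹⁶, 1.90×10⁻¹⁷) N.
|F| = 1.17×10⁻¹⁶ N.

|F| ≈ 1.17×10⁻¹⁶ N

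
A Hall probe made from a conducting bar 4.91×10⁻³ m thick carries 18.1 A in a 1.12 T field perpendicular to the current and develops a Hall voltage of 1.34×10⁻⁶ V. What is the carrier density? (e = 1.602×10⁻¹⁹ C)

n ≈ 1.92×10²⁸ m⁻³

From V_H = IB/(n e t), n = IB/(V_H e t).
n = (18.1)(1.12)/((1.34×10⁻⁶)(1.602×10⁻¹⁹)(4.91×10⁻³)) ≈ 1.92×10²⁸ m⁻³.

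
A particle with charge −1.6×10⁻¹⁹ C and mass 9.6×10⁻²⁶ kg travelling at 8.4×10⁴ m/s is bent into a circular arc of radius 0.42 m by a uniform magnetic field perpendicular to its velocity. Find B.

From |q|vB = mv²/r, B = mv/(|q|r).
B = (9.6×10⁻²⁶)(8.4×10⁴)/((1.6×10⁻¹⁹)(0.42)) ≈ 0.12 T.

B ≈ 0.12 T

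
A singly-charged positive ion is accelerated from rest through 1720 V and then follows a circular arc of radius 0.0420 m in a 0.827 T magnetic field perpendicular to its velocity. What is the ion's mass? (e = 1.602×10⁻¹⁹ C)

m ≈ 5.62×10⁻²⁶ kg

Combine |q|V = ½mv² and r = mv/(|q|B): eliminate v to get m = qB²r²/(2V).
m = (1.602×10⁻¹⁹)(0.827)²(0.0420)²/(2·1720) ≈ 5.62×10⁻²⁶ kg.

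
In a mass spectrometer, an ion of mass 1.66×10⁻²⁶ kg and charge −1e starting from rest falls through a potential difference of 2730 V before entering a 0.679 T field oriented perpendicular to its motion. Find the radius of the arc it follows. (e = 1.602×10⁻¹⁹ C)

Acceleration: |q|V = ½mv² ⇒ v = √(2|q|V/m) = √(2·1.602×10⁻¹⁹·2730/1.66×10⁻²⁶) ≈ 2.295×10⁵ m/s.
In the field: r = mv/(|q|B) = (1.66×10⁻²⁶)(2.295×10⁵)/((1.602×10⁻¹⁹)(0.679)) ≈ 0.0350 m.

r ≈ 0.0350 m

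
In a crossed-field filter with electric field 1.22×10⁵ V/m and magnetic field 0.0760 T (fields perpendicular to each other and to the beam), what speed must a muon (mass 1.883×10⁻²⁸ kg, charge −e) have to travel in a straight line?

v = 1.61×10⁶ m/s

For undeflected motion the electric and magnetic forces balance: qE = qvB.
v = E/B = 1.22×10⁵/0.0760 = 1.61×10⁶ m/s.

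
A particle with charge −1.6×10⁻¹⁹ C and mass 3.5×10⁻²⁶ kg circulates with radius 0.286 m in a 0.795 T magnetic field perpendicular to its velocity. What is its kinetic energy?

KE ≈ 1.18×10⁵ eV

v = |q|Br/m, then KE = ½mv² = (qBr)²/(2m).
v = (1.6×10⁻¹⁹)(0.795)(0.286)/3.5×10⁻²⁶ ≈ 1.039×10⁶ m/s.
KE = ½(3.5×10⁻²⁶)(1.039×10⁶)² ≈ 1.89×10⁻¹⁴ J = 1.18×10⁵ eV.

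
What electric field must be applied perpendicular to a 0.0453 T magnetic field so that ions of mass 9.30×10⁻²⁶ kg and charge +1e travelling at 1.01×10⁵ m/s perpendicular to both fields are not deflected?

For straight-line motion qE = qvB, so E = vB.
E = 1.01×10⁵ × 0.0453 = 4580 V/m.

E = 4580 V/m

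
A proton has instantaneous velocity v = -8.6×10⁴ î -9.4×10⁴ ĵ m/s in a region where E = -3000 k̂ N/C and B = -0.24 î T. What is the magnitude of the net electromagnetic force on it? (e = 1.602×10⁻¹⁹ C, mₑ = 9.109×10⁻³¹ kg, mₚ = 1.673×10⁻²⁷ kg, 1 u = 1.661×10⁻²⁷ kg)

v×B = (0, 0, -2.26×10⁴) N/C.
E + v×B = (0, 0, -2.56×10⁴) N/C.
F = q(E + v×B) = (1.602×10⁻¹⁹ C)·(0, 0, -2.56×10⁴) = (0, 0, -4.09×10⁻¹⁵) N.
|F| = 4.09×10⁻¹⁵ N.

|F| ≈ 4.09×10⁻¹⁵ N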